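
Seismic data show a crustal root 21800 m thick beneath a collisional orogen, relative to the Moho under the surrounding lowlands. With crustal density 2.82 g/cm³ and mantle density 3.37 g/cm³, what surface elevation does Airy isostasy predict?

Isostatic balance requires: ρ_c h = (ρ_m − ρ_c) r.
h = r (ρ_m − ρ_c) / ρ_c = 21800 m × (3.37 − 2.82) / 2.82 = 4250 m.

4250 m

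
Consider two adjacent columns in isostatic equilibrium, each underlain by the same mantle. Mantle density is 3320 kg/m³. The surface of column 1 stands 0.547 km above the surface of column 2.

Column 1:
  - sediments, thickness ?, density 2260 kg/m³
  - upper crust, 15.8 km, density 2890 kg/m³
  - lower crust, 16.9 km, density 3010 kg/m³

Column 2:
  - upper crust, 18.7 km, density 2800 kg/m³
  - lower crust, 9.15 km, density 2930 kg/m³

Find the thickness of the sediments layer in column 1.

Take the compensation level at the base of the deeper column (depth z_c below the surface of column 1) and equate Σ ρ_i t_i down to z_c; mantle fills any gap and the z_c terms cancel.
Column 1: x×2260 + 15.8×2890 + 16.9×3010 + (z_c − 32.7 − x)×3320
Column 2: 0.547×0 + 18.7×2800 + 9.15×2930 + (z_c − 0.547 − 27.85)×3320
The z_c×3320 term appears on both sides and cancels. Collect the known terms of each column as K = Σ(ρt)_known − 3320 × (depth of known layers): K_1 = 96531 − 3320×32.7 = −12033; K_2 = 79169.5 − 3320×(0.547 + 27.85) = −15108.54.
Balance: K_1 − x×(3320 − 2260) = K_2, so x = (K_1 − K_2)/(3320 − 2260) = 3075.54/1060 = 2.9 km.

2.9 km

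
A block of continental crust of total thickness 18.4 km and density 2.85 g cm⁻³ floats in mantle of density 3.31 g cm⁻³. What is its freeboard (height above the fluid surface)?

2.56 km

Floating equilibrium: submerged depth d = t ρ_obj/ρ_fluid = 18.4 km × 2.85/3.31 = 15.84 km.
Freeboard = t − d = 18.4 km − 15.84 km = 2.56 km.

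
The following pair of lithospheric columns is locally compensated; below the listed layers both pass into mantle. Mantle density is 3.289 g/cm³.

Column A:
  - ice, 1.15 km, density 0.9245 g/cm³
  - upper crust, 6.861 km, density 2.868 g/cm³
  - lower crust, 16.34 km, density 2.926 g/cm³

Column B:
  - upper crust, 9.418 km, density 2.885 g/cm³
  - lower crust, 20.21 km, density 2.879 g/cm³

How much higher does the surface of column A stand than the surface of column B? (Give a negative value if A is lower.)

For any compensation level in the mantle, the mantle terms cancel and isostasy reduces to e = (Σt_A − Σt_B) − (Σ(ρt)_A − Σ(ρt)_B) / ρ_m.
Σt_A = 24.351 km; Σt_B = 29.628 km; Σ(ρt)_A = 68.551363; Σ(ρt)_B = 85.35552 (in km·g/cm³).
e = (24.351 − 29.628) − (68.551363 − 85.35552) / 3.289 = −0.168 km.

−0.168 km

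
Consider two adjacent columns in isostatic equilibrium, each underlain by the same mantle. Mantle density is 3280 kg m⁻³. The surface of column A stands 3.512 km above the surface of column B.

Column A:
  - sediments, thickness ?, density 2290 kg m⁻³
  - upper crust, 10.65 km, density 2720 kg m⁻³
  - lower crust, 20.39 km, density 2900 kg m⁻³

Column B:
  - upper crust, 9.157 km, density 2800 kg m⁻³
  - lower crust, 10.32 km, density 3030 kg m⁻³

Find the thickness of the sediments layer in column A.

4.83 km

Take the compensation level at the base of the deeper column (depth z_c below the surface of column A) and equate Σ ρ_i t_i down to z_c; mantle fills any gap and the z_c terms cancel.
Column A: x×2290 + 10.65×2720 + 20.39×2900 + (z_c − 31.04 − x)×3280
Column B: 3.512×0 + 9.157×2800 + 10.32×3030 + (z_c − 3.512 − 19.477)×3280
The z_c×3280 term appears on both sides and cancels. Collect the known terms of each column as K = Σ(ρt)_known − 3280 × (depth of known layers): K_A = 88099 − 3280×31.04 = −13712.2; K_B = 56909.2 − 3280×(3.512 + 19.477) = −18494.72.
Balance: K_A − x×(3280 − 2290) = K_B, so x = (K_A − K_B)/(3280 − 2290) = 4782.52/990 = 4.83 km.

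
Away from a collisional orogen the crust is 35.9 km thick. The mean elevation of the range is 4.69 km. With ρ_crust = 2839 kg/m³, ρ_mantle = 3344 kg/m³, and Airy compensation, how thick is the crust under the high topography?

Root depth r = h ρ_c / (ρ_m − ρ_c) = 4.69 km × 2839 / 505 = 26.37 km.
Total thickness = T + h + r = 35.9 km + 4.69 km + 26.37 km = 67 km.

67 km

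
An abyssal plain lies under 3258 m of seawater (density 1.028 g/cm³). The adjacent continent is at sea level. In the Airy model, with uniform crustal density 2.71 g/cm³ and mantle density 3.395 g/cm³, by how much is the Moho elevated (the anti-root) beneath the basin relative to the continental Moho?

8000 m

By Archimedes' principle applied to the lithosphere: replacing crust with seawater at the top is compensated by replacing crust with mantle at the base: d (ρ_c − ρ_w) = a (ρ_m − ρ_c).
a = d (ρ_c − ρ_w)/(ρ_m − ρ_c) = 3258 m × 1.682/0.685 = 8000 m.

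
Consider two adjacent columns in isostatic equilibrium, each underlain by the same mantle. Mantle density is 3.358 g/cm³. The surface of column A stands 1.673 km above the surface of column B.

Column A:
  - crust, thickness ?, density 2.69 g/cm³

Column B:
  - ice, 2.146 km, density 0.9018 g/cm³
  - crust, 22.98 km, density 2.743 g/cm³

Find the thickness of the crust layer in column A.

37.5 km

Take the compensation level at the base of the deeper column (depth z_c below the surface of column A) and equate Σ ρ_i t_i down to z_c; mantle fills any gap and the z_c terms cancel.
Column A: x×2.69 + (z_c − 0 − x)×3.358
Column B: 1.673×0 + 2.146×0.9018 + 22.98×2.743 + (z_c − 1.673 − 25.126)×3.358
The z_c×3.358 term appears on both sides and cancels. Collect the known terms of each column as K = Σ(ρt)_known − 3.358 × (depth of known layers): K_A = 0 − 3.358×0 = 0; K_B = 64.9694028 − 3.358×(1.673 + 25.126) = −25.0216392.
Balance: K_A − x×(3.358 − 2.69) = K_B, so x = (K_A − K_B)/(3.358 − 2.69) = 25.0216/0.668 = 37.5 km.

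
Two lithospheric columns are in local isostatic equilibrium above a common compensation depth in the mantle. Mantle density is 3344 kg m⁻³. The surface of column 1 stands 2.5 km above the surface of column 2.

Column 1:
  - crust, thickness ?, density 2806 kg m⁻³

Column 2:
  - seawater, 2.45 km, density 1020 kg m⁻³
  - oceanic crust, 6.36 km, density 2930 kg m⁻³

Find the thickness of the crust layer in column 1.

Take the compensation level at the base of the deeper column (depth z_c below the surface of column 1) and equate Σ ρ_i t_i down to z_c; mantle fills any gap and the z_c terms cancel.
Column 1: x×2806 + (z_c − 0 − x)×3344
Column 2: 2.5×0 + 2.45×1020 + 6.36×2930 + (z_c − 2.5 − 8.81)×3344
The z_c×3344 term appears on both sides and cancels. Collect the known terms of each column as K = Σ(ρt)_known − 3344 × (depth of known layers): K_1 = 0 − 3344×0 = 0; K_2 = 21133.8 − 3344×(2.5 + 8.81) = −16686.84.
Balance: K_1 − x×(3344 − 2806) = K_2, so x = (K_1 − K_2)/(3344 − 2806) = 16686.8/538 = 31 km.

31 km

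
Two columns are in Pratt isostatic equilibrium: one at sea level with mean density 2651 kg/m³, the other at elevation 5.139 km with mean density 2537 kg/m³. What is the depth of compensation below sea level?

ρ_ref D = ρ (D + h) → D (ρ_ref − ρ) = ρ h.
D = ρ h/(ρ_ref − ρ) = 2537 × 5.139 km/(2651 − 2537) = 114 km.

114 km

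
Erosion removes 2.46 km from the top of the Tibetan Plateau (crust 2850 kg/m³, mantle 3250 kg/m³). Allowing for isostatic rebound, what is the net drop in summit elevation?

0.303 km

Rebound u = e ρ_c/ρ_m = 2.46 km × 2850/3250 = 2.157 km.
Net surface drop = e − u = 2.46 km − 2.157 km = e (ρ_m − ρ_c)/ρ_m = 0.303 km.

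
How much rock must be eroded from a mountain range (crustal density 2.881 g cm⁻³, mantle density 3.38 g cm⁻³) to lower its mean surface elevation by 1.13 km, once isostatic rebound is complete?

7.65 km

Net drop Δ = e − u = e − e ρ_c/ρ_m = e (ρ_m − ρ_c)/ρ_m.
e = Δ ρ_m/(ρ_m − ρ_c) = 1.13 km × 3.38/0.499 = 7.65 km.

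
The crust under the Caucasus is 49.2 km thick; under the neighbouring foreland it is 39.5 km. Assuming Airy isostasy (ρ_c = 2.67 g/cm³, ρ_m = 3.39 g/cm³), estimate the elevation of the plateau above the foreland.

2.06 km

Excess crust Δ = 49.2 km − 39.5 km = 9.7 km, split between elevation h and root r with h + r = Δ.
Airy balance ρ_c h = (ρ_m − ρ_c) r gives r = h ρ_c/(ρ_m − ρ_c), so h (1 + ρ_c/(ρ_m − ρ_c)) = Δ, i.e. h = Δ (ρ_m − ρ_c)/ρ_m.
h = 9.7 km × 0.72/3.39 = 2.06 km.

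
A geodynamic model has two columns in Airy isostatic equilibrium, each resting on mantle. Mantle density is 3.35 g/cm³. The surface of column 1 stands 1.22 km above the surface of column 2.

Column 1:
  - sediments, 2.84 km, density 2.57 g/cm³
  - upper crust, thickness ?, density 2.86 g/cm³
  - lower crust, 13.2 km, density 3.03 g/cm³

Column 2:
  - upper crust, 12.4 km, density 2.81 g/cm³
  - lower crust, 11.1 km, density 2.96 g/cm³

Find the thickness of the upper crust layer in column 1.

Take the compensation level at the base of the deeper column (depth z_c below the surface of column 1) and equate Σ ρ_i t_i down to z_c; mantle fills any gap and the z_c terms cancel.
Column 1: 2.84×2.57 + x×2.86 + 13.2×3.03 + (z_c − 16.04 − x)×3.35
Column 2: 1.22×0 + 12.4×2.81 + 11.1×2.96 + (z_c − 1.22 − 23.5)×3.35
The z_c×3.35 term appears on both sides and cancels. Collect the known terms of each column as K = Σ(ρt)_known − 3.35 × (depth of known layers): K_1 = 47.2948 − 3.35×16.04 = −6.4392; K_2 = 67.7 − 3.35×(1.22 + 23.5) = −15.112.
Balance: K_1 − x×(3.35 − 2.86) = K_2, so x = (K_1 − K_2)/(3.35 − 2.86) = 8.6728/0.49 = 17.7 km.

17.7 km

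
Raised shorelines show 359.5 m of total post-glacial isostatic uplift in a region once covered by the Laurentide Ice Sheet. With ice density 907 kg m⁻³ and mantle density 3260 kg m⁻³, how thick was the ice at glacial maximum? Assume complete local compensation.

u = t ρ_ice/ρ_m → t = u ρ_m/ρ_ice = 359.5 m × 3260/907 = 1290 m.

1290 m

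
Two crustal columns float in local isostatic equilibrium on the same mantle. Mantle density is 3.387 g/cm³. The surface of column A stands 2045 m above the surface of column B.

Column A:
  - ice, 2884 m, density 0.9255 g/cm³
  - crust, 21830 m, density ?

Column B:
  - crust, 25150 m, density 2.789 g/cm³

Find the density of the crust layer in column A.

Take the compensation level at the base of the deeper column (depth z_c below the surface of column A) and equate Σ ρ_i t_i down to z_c; mantle fills any gap and the z_c terms cancel.
Column A: 2884×0.9255 + 21830×ρ + (z_c − 24714)×3.387
Column B: 2045×0 + 25150×2.789 + (z_c − 2045 − 25150)×3.387
The z_c×3.387 term appears on both sides and cancels. Collect the known terms of each column as K = Σ(ρt)_known − 3.387 × (depth of known layers): K_A = 2669.142 − 3.387×24714 = −81037.176; K_B = 70143.35 − 3.387×(2045 + 25150) = −21966.115.
Balance: K_A + 21830×ρ = K_B, so ρ = (K_B − K_A)/21830 = 59071.1/21830 = 2.71 g/cm³.

2.71 g/cm³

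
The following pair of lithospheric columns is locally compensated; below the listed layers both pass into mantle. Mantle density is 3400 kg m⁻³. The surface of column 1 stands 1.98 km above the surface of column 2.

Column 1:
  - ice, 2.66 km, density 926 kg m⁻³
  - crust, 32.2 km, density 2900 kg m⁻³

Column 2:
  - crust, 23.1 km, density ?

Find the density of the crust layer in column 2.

2710 kg m⁻³

Take the compensation level at the base of the deeper column (depth z_c below the surface of column 1) and equate Σ ρ_i t_i down to z_c; mantle fills any gap and the z_c terms cancel.
Column 1: 2.66×926 + 32.2×2900 + (z_c − 34.86)×3400
Column 2: 1.98×0 + 23.1×ρ + (z_c − 1.98 − 23.1)×3400
The z_c×3400 term appears on both sides and cancels. Collect the known terms of each column as K = Σ(ρt)_known − 3400 × (depth of known layers): K_1 = 95843.16 − 3400×34.86 = −22680.84; K_2 = 0 − 3400×(1.98 + 23.1) = −85272.
Balance: K_1 = K_2 + 23.1×ρ, so ρ = (K_1 − K_2)/23.1 = 62591.2/23.1 = 2710 kg m⁻³.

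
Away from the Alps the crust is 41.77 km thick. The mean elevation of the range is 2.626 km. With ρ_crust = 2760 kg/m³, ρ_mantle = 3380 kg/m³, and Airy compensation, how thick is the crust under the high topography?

56.1 km

Root depth r = h ρ_c / (ρ_m − ρ_c) = 2.626 km × 2760 / 620 = 11.69 km.
Total thickness = T + h + r = 41.77 km + 2.626 km + 11.69 km = 56.1 km.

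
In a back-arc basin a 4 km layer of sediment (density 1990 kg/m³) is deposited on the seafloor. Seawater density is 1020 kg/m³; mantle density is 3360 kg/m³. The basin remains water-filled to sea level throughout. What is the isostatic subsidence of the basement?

Submarine loading: the sediment displaces seawater, and the subsidence is in turn flooded, so s (ρ_m − ρ_w) = t (ρ_sed − ρ_w).
s = 4 km × (1990 − 1020) / (3360 − 1020) = 1.66 km.

1.66 km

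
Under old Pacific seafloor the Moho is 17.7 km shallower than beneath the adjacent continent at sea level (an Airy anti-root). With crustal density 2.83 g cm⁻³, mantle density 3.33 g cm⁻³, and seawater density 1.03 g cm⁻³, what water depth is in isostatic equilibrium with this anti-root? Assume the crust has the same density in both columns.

4.92 km

Replacing a thickness d of crust by seawater at the top must be balanced by replacing crust with mantle at the base: d (ρ_c − ρ_w) = a (ρ_m − ρ_c).
d = a (ρ_m − ρ_c)/(ρ_c − ρ_w) = 17.7 km × 0.5/1.8 = 4.92 km.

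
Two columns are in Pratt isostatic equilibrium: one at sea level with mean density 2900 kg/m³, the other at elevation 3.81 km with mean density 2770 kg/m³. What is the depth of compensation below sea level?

ρ_ref D = ρ (D + h) → D (ρ_ref − ρ) = ρ h.
D = ρ h/(ρ_ref − ρ) = 2770 × 3.81 km/(2900 − 2770) = 81.2 km.

81.2 km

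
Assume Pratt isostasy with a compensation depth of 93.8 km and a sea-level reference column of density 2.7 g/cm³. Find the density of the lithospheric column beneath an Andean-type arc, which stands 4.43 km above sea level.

Pratt balance: ρ_ref D = ρ (D + h).
ρ = ρ_ref D/(D + h) = 2.7 × 93.8 km/(93.8 km + 4.43 km) = 2.58 g/cm³.

2.58 g/cm³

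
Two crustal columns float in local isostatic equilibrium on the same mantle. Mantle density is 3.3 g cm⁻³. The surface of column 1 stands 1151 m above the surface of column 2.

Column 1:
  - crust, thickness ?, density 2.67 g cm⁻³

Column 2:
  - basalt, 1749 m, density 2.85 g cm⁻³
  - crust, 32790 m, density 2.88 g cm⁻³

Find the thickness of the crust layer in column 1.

29100 m

Take the compensation level at the base of the deeper column (depth z_c below the surface of column 1) and equate Σ ρ_i t_i down to z_c; mantle fills any gap and the z_c terms cancel.
Column 1: x×2.67 + (z_c − 0 − x)×3.3
Column 2: 1151×0 + 1749×2.85 + 32790×2.88 + (z_c − 1151 − 34539)×3.3
The z_c×3.3 term appears on both sides and cancels. Collect the known terms of each column as K = Σ(ρt)_known − 3.3 × (depth of known layers): K_1 = 0 − 3.3×0 = 0; K_2 = 99419.85 − 3.3×(1151 + 34539) = −18357.15.
Balance: K_1 − x×(3.3 − 2.67) = K_2, so x = (K_1 − K_2)/(3.3 − 2.67) = 18357.2/0.63 = 29100 m.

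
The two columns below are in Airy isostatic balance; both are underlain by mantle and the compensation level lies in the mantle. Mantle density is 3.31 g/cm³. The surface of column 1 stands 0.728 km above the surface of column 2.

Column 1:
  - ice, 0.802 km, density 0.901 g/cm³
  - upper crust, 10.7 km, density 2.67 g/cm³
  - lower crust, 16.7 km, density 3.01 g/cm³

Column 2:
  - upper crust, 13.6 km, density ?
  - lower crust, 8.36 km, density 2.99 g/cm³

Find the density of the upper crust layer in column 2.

Take the compensation level at the base of the deeper column (depth z_c below the surface of column 1) and equate Σ ρ_i t_i down to z_c; mantle fills any gap and the z_c terms cancel.
Column 1: 0.802×0.901 + 10.7×2.67 + 16.7×3.01 + (z_c − 28.202)×3.31
Column 2: 0.728×0 + 13.6×ρ + 8.36×2.99 + (z_c − 0.728 − 21.96)×3.31
The z_c×3.31 term appears on both sides and cancels. Collect the known terms of each column as K = Σ(ρt)_known − 3.31 × (depth of known layers): K_1 = 79.558602 − 3.31×28.202 = −13.790018; K_2 = 24.9964 − 3.31×(0.728 + 21.96) = −50.10088.
Balance: K_1 = K_2 + 13.6×ρ, so ρ = (K_1 − K_2)/13.6 = 36.3109/13.6 = 2.67 g/cm³.

2.67 g/cm³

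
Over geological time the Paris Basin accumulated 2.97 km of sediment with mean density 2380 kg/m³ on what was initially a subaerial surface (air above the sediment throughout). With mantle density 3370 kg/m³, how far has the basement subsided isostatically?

2.1 km

Subaerial load: s = t ρ_sed / ρ_m = 2.97 km × 2380/3370 = 2.1 km.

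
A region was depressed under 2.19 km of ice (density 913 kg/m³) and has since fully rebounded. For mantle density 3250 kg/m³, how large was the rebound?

0.615 km

Removing the load lets mantle flow back in; uplift u satisfies ρ_ice t = ρ_m u.
u = t ρ_ice/ρ_m = 2.19 km × 913/3250 = 0.615 km.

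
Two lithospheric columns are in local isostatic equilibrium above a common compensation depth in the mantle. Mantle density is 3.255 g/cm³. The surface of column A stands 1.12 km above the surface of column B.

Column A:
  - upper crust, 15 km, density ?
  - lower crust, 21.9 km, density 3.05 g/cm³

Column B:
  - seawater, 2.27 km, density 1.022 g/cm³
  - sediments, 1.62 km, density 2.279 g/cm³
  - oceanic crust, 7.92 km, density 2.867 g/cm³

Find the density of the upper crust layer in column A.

2.66 g/cm³

Take the compensation level at the base of the deeper column (depth z_c below the surface of column A) and equate Σ ρ_i t_i down to z_c; mantle fills any gap and the z_c terms cancel.
Column A: 15×ρ + 21.9×3.05 + (z_c − 36.9)×3.255
Column B: 1.12×0 + 2.27×1.022 + 1.62×2.279 + 7.92×2.867 + (z_c − 1.12 − 11.81)×3.255
The z_c×3.255 term appears on both sides and cancels. Collect the known terms of each column as K = Σ(ρt)_known − 3.255 × (depth of known layers): K_A = 66.795 − 3.255×36.9 = −53.3145; K_B = 28.71856 − 3.255×(1.12 + 11.81) = −13.36859.
Balance: K_A + 15×ρ = K_B, so ρ = (K_B − K_A)/15 = 39.9459/15 = 2.66 g/cm³.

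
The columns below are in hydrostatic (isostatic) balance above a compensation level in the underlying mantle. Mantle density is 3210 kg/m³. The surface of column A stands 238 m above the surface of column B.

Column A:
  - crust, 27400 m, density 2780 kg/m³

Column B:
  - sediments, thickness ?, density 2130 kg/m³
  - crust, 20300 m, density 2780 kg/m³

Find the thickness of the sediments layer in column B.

2120 m

Take the compensation level at the base of the deeper column (depth z_c below the surface of column A) and equate Σ ρ_i t_i down to z_c; mantle fills any gap and the z_c terms cancel.
Column A: 27400×2780 + (z_c − 27400)×3210
Column B: 238×0 + x×2130 + 20300×2780 + (z_c − 238 − 20300 − x)×3210
The z_c×3210 term appears on both sides and cancels. Collect the known terms of each column as K = Σ(ρt)_known − 3210 × (depth of known layers): K_A = 76172000 − 3210×27400 = −11782000; K_B = 56434000 − 3210×(238 + 20300) = −9492980.
Balance: K_A = K_B − x×(3210 − 2130), so x = (K_B − K_A)/(3210 − 2130) = 2289020/1080 = 2120 m.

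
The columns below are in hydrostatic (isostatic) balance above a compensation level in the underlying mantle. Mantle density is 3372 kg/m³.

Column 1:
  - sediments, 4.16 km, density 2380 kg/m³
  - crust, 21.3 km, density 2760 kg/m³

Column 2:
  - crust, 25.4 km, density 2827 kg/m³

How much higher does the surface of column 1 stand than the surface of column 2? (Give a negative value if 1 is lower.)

0.984 km

For any compensation level in the mantle, the mantle terms cancel and isostasy reduces to e = (Σt_1 − Σt_2) − (Σ(ρt)_1 − Σ(ρt)_2) / ρ_m.
Σt_1 = 25.46 km; Σt_2 = 25.4 km; Σ(ρt)_1 = 68688.8; Σ(ρt)_2 = 71805.8 (in km·kg/m³).
e = (25.46 − 25.4) − (68688.8 − 71805.8) / 3372 = 0.984 km.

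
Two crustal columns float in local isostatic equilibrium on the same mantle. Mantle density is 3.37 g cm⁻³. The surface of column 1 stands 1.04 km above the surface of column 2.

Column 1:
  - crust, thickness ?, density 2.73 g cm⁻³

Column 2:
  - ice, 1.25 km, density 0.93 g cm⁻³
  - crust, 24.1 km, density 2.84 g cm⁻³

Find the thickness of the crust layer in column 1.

Take the compensation level at the base of the deeper column (depth z_c below the surface of column 1) and equate Σ ρ_i t_i down to z_c; mantle fills any gap and the z_c terms cancel.
Column 1: x×2.73 + (z_c − 0 − x)×3.37
Column 2: 1.04×0 + 1.25×0.93 + 24.1×2.84 + (z_c − 1.04 − 25.35)×3.37
The z_c×3.37 term appears on both sides and cancels. Collect the known terms of each column as K = Σ(ρt)_known − 3.37 × (depth of known layers): K_1 = 0 − 3.37×0 = 0; K_2 = 69.6065 − 3.37×(1.04 + 25.35) = −19.3278.
Balance: K_1 − x×(3.37 − 2.73) = K_2, so x = (K_1 − K_2)/(3.37 − 2.73) = 19.3278/0.64 = 30.2 km.

30.2 km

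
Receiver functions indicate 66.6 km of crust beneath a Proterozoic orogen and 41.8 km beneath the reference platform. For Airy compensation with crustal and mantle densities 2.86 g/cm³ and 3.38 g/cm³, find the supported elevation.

Excess crust Δ = 66.6 km − 41.8 km = 24.8 km, split between elevation h and root r with h + r = Δ.
Airy balance ρ_c h = (ρ_m − ρ_c) r gives r = h ρ_c/(ρ_m − ρ_c), so h (1 + ρ_c/(ρ_m − ρ_c)) = Δ, i.e. h = Δ (ρ_m − ρ_c)/ρ_m.
h = 24.8 km × 0.52/3.38 = 3.82 km.

3.82 km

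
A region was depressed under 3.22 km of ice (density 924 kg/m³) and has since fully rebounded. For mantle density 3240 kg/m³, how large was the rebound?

Removing the load lets mantle flow back in; uplift u satisfies ρ_ice t = ρ_m u.
u = t ρ_ice/ρ_m = 3.22 km × 924/3240 = 0.918 km.

0.918 km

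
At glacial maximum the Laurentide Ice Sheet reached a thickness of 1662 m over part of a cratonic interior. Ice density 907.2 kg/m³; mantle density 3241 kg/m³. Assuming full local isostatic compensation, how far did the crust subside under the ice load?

For local isostatic compensation: the ice load ρ_ice t is balanced by mantle displaced below, ρ_m s.
s = t ρ_ice / ρ_m = 1662 m × 907.2/3241 = 465 m.

465 m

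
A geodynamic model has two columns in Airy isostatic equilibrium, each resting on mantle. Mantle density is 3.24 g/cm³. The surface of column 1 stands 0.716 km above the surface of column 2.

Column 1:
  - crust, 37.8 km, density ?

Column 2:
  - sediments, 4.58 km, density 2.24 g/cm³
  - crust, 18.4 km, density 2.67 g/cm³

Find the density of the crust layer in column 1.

2.78 g/cm³

Take the compensation level at the base of the deeper column (depth z_c below the surface of column 1) and equate Σ ρ_i t_i down to z_c; mantle fills any gap and the z_c terms cancel.
Column 1: 37.8×ρ + (z_c − 37.8)×3.24
Column 2: 0.716×0 + 4.58×2.24 + 18.4×2.67 + (z_c − 0.716 − 22.98)×3.24
The z_c×3.24 term appears on both sides and cancels. Collect the known terms of each column as K = Σ(ρt)_known − 3.24 × (depth of known layers): K_1 = 0 − 3.24×37.8 = −122.472; K_2 = 59.3872 − 3.24×(0.716 + 22.98) = −17.38784.
Balance: K_1 + 37.8×ρ = K_2, so ρ = (K_2 − K_1)/37.8 = 105.084/37.8 = 2.78 g/cm³.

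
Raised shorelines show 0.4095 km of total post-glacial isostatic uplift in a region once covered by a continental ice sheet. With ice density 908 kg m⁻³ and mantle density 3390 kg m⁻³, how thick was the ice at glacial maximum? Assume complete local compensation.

1.53 km

u = t ρ_ice/ρ_m → t = u ρ_m/ρ_ice = 0.4095 km × 3390/908 = 1.53 km.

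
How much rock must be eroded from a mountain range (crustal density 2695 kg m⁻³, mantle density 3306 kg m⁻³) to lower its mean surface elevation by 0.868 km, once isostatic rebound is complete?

Net drop Δ = e − u = e − e ρ_c/ρ_m = e (ρ_m − ρ_c)/ρ_m.
e = Δ ρ_m/(ρ_m − ρ_c) = 0.868 km × 3306/611 = 4.7 km.

4.7 km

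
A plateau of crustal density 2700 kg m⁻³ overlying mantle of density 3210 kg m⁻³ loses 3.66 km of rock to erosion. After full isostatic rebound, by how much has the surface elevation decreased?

0.581 km

Rebound u = e ρ_c/ρ_m = 3.66 km × 2700/3210 = 3.079 km.
Net surface drop = e − u = 3.66 km − 3.079 km = e (ρ_m − ρ_c)/ρ_m = 0.581 km.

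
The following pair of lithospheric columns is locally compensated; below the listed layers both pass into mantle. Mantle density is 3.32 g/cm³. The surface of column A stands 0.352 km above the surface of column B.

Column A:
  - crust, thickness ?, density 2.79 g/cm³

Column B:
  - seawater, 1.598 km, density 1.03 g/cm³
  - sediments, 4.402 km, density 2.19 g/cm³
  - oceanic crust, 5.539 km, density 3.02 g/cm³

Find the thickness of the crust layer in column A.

Take the compensation level at the base of the deeper column (depth z_c below the surface of column A) and equate Σ ρ_i t_i down to z_c; mantle fills any gap and the z_c terms cancel.
Column A: x×2.79 + (z_c − 0 − x)×3.32
Column B: 0.352×0 + 1.598×1.03 + 4.402×2.19 + 5.539×3.02 + (z_c − 0.352 − 11.539)×3.32
The z_c×3.32 term appears on both sides and cancels. Collect the known terms of each column as K = Σ(ρt)_known − 3.32 × (depth of known layers): K_A = 0 − 3.32×0 = 0; K_B = 28.0141 − 3.32×(0.352 + 11.539) = −11.46402.
Balance: K_A − x×(3.32 − 2.79) = K_B, so x = (K_A − K_B)/(3.32 − 2.79) = 11.464/0.53 = 21.6 km.

21.6 km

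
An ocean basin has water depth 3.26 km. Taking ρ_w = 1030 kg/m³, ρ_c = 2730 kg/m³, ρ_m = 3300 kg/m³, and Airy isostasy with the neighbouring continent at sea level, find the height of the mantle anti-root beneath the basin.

Balancing pressure at the compensation depth: replacing crust with seawater at the top is compensated by replacing crust with mantle at the base: d (ρ_c − ρ_w) = a (ρ_m − ρ_c).
a = d (ρ_c − ρ_w)/(ρ_m − ρ_c) = 3.26 km × 1700/570 = 9.72 km.

9.72 km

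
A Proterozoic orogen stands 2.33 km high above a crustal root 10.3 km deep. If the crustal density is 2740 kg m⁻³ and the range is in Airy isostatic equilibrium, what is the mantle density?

Airy balance: ρ_c h = (ρ_m − ρ_c) r → ρ_m = ρ_c (1 + h/r).
ρ_m = 2740 × (1 + 2.33 km/10.3 km) = 3360 kg m⁻³.

3360 kg m⁻³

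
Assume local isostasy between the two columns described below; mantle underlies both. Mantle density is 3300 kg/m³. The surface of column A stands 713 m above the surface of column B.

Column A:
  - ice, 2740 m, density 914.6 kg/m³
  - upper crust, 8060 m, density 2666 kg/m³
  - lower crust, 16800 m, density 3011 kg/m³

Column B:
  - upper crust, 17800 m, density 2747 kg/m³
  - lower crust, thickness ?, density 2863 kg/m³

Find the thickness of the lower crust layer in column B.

9850 m

Take the compensation level at the base of the deeper column (depth z_c below the surface of column A) and equate Σ ρ_i t_i down to z_c; mantle fills any gap and the z_c terms cancel.
Column A: 2740×914.6 + 8060×2666 + 16800×3011 + (z_c − 27600)×3300
Column B: 713×0 + 17800×2747 + x×2863 + (z_c − 713 − 17800 − x)×3300
The z_c×3300 term appears on both sides and cancels. Collect the known terms of each column as K = Σ(ρt)_known − 3300 × (depth of known layers): K_A = 74578764 − 3300×27600 = −16501236; K_B = 48896600 − 3300×(713 + 17800) = −12196300.
Balance: K_A = K_B − x×(3300 − 2863), so x = (K_B − K_A)/(3300 − 2863) = 4304940/437 = 9850 m.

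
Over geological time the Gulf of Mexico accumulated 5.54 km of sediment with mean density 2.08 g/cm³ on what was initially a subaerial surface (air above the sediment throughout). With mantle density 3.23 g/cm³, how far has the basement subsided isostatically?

Subaerial load: s = t ρ_sed / ρ_m = 5.54 km × 2.08/3.23 = 3.57 km.

3.57 km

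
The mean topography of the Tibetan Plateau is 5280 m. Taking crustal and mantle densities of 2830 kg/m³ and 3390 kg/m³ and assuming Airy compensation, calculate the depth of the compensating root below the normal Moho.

For local isostatic compensation: the weight of the topography is balanced by the buoyancy of the root, ρ_c h = (ρ_m − ρ_c) r.
r = h · ρ_c / (ρ_m − ρ_c) = 5280 m × 2830 / (3390 − 2830) = 26700 m.

26700 m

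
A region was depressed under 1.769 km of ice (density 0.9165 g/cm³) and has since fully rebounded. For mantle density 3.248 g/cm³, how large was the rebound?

Removing the load lets mantle flow back in; uplift u satisfies ρ_ice t = ρ_m u.
u = t ρ_ice/ρ_m = 1.769 km × 0.9165/3.248 = 0.499 km.

0.499 km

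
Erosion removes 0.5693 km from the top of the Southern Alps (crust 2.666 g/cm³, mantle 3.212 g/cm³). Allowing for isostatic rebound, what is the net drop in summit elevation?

0.0968 km

Rebound u = e ρ_c/ρ_m = 0.5693 km × 2.666/3.212 = 0.4725 km.
Net surface drop = e − u = 0.5693 km − 0.4725 km = e (ρ_m − ρ_c)/ρ_m = 0.0968 km.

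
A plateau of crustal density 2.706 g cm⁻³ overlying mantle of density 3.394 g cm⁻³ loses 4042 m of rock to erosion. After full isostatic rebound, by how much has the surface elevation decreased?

819 m

Rebound u = e ρ_c/ρ_m = 4042 m × 2.706/3.394 = 3223 m.
Net surface drop = e − u = 4042 m − 3223 m = e (ρ_m − ρ_c)/ρ_m = 819 m.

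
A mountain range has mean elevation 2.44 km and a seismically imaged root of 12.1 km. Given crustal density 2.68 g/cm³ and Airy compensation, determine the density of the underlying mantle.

3.22 g/cm³

Airy balance: ρ_c h = (ρ_m − ρ_c) r → ρ_m = ρ_c (1 + h/r).
ρ_m = 2.68 × (1 + 2.44 km/12.1 km) = 3.22 g/cm³.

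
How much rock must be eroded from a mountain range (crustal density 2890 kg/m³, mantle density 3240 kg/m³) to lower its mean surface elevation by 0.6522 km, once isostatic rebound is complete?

Net drop Δ = e − u = e − e ρ_c/ρ_m = e (ρ_m − ρ_c)/ρ_m.
e = Δ ρ_m/(ρ_m − ρ_c) = 0.6522 km × 3240/350 = 6.04 km.

6.04 km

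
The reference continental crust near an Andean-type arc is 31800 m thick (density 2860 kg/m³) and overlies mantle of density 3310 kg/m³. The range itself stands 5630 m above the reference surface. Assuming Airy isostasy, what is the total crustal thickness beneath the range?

Root depth r = h ρ_c / (ρ_m − ρ_c) = 5630 m × 2860 / 450 = 35780 m.
Total thickness = T + h + r = 31800 m + 5630 m + 35780 m = 73200 m.

73200 m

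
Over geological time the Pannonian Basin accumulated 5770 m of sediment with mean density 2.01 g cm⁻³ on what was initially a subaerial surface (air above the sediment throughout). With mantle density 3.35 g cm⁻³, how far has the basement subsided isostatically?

Subaerial load: s = t ρ_sed / ρ_m = 5770 m × 2.01/3.35 = 3460 m.

3460 m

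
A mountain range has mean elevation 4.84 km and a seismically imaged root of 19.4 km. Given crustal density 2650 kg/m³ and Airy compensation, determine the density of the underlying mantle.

3310 kg/m³

Airy balance: ρ_c h = (ρ_m − ρ_c) r → ρ_m = ρ_c (1 + h/r).
ρ_m = 2650 × (1 + 4.84 km/19.4 km) = 3310 kg/m³.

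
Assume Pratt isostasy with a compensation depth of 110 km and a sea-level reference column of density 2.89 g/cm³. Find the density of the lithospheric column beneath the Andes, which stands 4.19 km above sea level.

Pratt balance: ρ_ref D = ρ (D + h).
ρ = ρ_ref D/(D + h) = 2.89 × 110 km/(110 km + 4.19 km) = 2.78 g/cm³.

2.78 g/cm³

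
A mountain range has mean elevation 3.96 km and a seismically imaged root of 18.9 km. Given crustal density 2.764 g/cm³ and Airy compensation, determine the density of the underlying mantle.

3.34 g/cm³

Airy balance: ρ_c h = (ρ_m − ρ_c) r → ρ_m = ρ_c (1 + h/r).
ρ_m = 2.764 × (1 + 3.96 km/18.9 km) = 3.34 g/cm³.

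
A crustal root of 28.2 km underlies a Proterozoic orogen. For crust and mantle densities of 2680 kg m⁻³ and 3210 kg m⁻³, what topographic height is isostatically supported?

5.58 km

Equating mass per unit area of the two columns: ρ_c h = (ρ_m − ρ_c) r.
h = r (ρ_m − ρ_c) / ρ_c = 28.2 km × (3210 − 2680) / 2680 = 5.58 km.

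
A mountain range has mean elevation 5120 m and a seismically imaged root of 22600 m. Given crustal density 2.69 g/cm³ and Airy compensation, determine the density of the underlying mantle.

3.3 g/cm³

Airy balance: ρ_c h = (ρ_m − ρ_c) r → ρ_m = ρ_c (1 + h/r).
ρ_m = 2.69 × (1 + 5120 m/22600 m) = 3.3 g/cm³.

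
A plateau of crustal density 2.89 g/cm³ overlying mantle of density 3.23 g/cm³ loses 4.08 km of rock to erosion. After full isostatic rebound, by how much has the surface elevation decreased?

0.429 km

Rebound u = e ρ_c/ρ_m = 4.08 km × 2.89/3.23 = 3.651 km.
Net surface drop = e − u = 4.08 km − 3.651 km = e (ρ_m − ρ_c)/ρ_m = 0.429 km.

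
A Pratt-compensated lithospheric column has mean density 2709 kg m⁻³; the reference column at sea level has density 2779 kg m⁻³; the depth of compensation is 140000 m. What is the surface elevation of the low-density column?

ρ_ref D = ρ (D + h) → h = D (ρ_ref − ρ)/ρ.
h = 140000 m × (2779 − 2709)/2709 = 3620 m.

3620 m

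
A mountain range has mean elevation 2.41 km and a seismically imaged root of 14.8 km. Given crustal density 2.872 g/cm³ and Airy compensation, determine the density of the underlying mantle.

3.34 g/cm³

Airy balance: ρ_c h = (ρ_m − ρ_c) r → ρ_m = ρ_c (1 + h/r).
ρ_m = 2.872 × (1 + 2.41 km/14.8 km) = 3.34 g/cm³.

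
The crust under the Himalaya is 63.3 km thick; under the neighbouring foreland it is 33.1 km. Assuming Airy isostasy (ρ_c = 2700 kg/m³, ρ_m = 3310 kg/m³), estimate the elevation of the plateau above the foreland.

Excess crust Δ = 63.3 km − 33.1 km = 30.2 km, split between elevation h and root r with h + r = Δ.
Airy balance ρ_c h = (ρ_m − ρ_c) r gives r = h ρ_c/(ρ_m − ρ_c), so h (1 + ρ_c/(ρ_m − ρ_c)) = Δ, i.e. h = Δ (ρ_m − ρ_c)/ρ_m.
h = 30.2 km × 610/3310 = 5.57 km.

5.57 km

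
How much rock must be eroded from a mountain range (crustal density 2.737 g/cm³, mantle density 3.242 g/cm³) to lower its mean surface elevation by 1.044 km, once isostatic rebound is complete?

Net drop Δ = e − u = e − e ρ_c/ρ_m = e (ρ_m − ρ_c)/ρ_m.
e = Δ ρ_m/(ρ_m − ρ_c) = 1.044 km × 3.242/0.505 = 6.7 km.

6.7 km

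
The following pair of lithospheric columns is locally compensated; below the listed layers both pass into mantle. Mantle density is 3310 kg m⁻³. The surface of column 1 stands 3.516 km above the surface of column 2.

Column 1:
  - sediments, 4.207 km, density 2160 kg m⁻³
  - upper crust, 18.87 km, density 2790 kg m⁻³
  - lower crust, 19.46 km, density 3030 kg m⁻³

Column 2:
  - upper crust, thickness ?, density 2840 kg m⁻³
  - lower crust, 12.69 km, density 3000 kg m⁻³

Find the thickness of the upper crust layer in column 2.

9.63 km

Take the compensation level at the base of the deeper column (depth z_c below the surface of column 1) and equate Σ ρ_i t_i down to z_c; mantle fills any gap and the z_c terms cancel.
Column 1: 4.207×2160 + 18.87×2790 + 19.46×3030 + (z_c − 42.537)×3310
Column 2: 3.516×0 + x×2840 + 12.69×3000 + (z_c − 3.516 − 12.69 − x)×3310
The z_c×3310 term appears on both sides and cancels. Collect the known terms of each column as K = Σ(ρt)_known − 3310 × (depth of known layers): K_1 = 120698.22 − 3310×42.537 = −20099.25; K_2 = 38070 − 3310×(3.516 + 12.69) = −15571.86.
Balance: K_1 = K_2 − x×(3310 − 2840), so x = (K_2 − K_1)/(3310 − 2840) = 4527.39/470 = 9.63 km.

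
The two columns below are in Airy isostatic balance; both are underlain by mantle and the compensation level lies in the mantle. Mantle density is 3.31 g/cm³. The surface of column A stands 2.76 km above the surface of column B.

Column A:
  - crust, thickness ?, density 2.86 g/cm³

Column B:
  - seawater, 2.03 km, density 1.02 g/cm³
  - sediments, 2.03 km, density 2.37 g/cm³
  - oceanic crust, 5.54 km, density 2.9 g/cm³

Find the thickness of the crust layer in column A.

Take the compensation level at the base of the deeper column (depth z_c below the surface of column A) and equate Σ ρ_i t_i down to z_c; mantle fills any gap and the z_c terms cancel.
Column A: x×2.86 + (z_c − 0 − x)×3.31
Column B: 2.76×0 + 2.03×1.02 + 2.03×2.37 + 5.54×2.9 + (z_c − 2.76 − 9.6)×3.31
The z_c×3.31 term appears on both sides and cancels. Collect the known terms of each column as K = Σ(ρt)_known − 3.31 × (depth of known layers): K_A = 0 − 3.31×0 = 0; K_B = 22.9477 − 3.31×(2.76 + 9.6) = −17.9639.
Balance: K_A − x×(3.31 − 2.86) = K_B, so x = (K_A − K_B)/(3.31 − 2.86) = 17.9639/0.45 = 39.9 km.

39.9 km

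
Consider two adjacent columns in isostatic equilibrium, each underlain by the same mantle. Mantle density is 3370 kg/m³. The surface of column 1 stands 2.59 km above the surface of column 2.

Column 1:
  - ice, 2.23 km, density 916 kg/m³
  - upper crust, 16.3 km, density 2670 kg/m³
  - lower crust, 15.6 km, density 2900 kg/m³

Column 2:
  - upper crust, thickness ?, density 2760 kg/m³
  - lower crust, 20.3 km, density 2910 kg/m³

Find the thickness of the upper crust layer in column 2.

10.1 km

Take the compensation level at the base of the deeper column (depth z_c below the surface of column 1) and equate Σ ρ_i t_i down to z_c; mantle fills any gap and the z_c terms cancel.
Column 1: 2.23×916 + 16.3×2670 + 15.6×2900 + (z_c − 34.13)×3370
Column 2: 2.59×0 + x×2760 + 20.3×2910 + (z_c − 2.59 − 20.3 − x)×3370
The z_c×3370 term appears on both sides and cancels. Collect the known terms of each column as K = Σ(ρt)_known − 3370 × (depth of known layers): K_1 = 90803.68 − 3370×34.13 = −24214.42; K_2 = 59073 − 3370×(2.59 + 20.3) = −18066.3.
Balance: K_1 = K_2 − x×(3370 − 2760), so x = (K_2 − K_1)/(3370 − 2760) = 6148.12/610 = 10.1 km.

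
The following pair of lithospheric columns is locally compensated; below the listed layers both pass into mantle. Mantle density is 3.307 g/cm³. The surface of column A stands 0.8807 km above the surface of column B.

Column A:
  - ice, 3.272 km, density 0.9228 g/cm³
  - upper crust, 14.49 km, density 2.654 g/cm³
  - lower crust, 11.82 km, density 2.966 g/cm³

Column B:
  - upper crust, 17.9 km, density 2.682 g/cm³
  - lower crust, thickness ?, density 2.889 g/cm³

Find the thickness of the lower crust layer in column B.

Take the compensation level at the base of the deeper column (depth z_c below the surface of column A) and equate Σ ρ_i t_i down to z_c; mantle fills any gap and the z_c terms cancel.
Column A: 3.272×0.9228 + 14.49×2.654 + 11.82×2.966 + (z_c − 29.582)×3.307
Column B: 0.8807×0 + 17.9×2.682 + x×2.889 + (z_c − 0.8807 − 17.9 − x)×3.307
The z_c×3.307 term appears on both sides and cancels. Collect the known terms of each column as K = Σ(ρt)_known − 3.307 × (depth of known layers): K_A = 76.5339816 − 3.307×29.582 = −21.2936924; K_B = 48.0078 − 3.307×(0.8807 + 17.9) = −14.0999749.
Balance: K_A = K_B − x×(3.307 − 2.889), so x = (K_B − K_A)/(3.307 − 2.889) = 7.19372/0.418 = 17.2 km.

17.2 km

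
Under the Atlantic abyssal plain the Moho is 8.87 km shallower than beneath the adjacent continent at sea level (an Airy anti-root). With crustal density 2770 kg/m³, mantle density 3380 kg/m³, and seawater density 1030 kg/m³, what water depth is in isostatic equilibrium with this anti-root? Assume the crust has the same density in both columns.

Replacing a thickness d of crust by seawater at the top must be balanced by replacing crust with mantle at the base: d (ρ_c − ρ_w) = a (ρ_m − ρ_c).
d = a (ρ_m − ρ_c)/(ρ_c − ρ_w) = 8.87 km × 610/1740 = 3.11 km.

3.11 km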